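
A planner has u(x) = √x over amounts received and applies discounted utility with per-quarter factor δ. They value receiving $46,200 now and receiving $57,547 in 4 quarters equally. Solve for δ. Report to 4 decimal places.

δ ≈ 0.9729

Equating discounted utilities: u(46200) = δ^4·u(57547) ⇒ δ^4 = u(46200)/u(57547).
With u(x) = √x: δ^4 = √46200/√57547 = √(46200/57547) = 0.89600.
So δ = 0.89600^(1/4) ≈ 0.9729.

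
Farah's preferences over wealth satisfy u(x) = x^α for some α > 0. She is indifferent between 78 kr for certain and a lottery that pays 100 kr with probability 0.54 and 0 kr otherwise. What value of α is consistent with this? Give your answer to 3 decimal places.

Since u(0) = 0, the lottery's EU is 0.54·100^α.
Indifference: 78^α = 0.54·100^α, so (78/100)^α = 0.54.
α = ln(0.54) / ln(78/100) = -0.616186/-0.248461 ≈ 2.480.

α ≈ 2.480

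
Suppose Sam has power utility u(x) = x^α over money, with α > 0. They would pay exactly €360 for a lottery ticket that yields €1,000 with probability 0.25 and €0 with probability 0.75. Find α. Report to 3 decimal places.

The lottery's expected utility is 0.25·u(1000) + 0.75·u(0) = 0.25·1000^α (since u(0) = 0 for α > 0).
Equating: 360^α = 0.25·1000^α, i.e. 0.3600^α = 0.25.
Take logs: α = ln 0.25 / ln(360/1000) ≈ 1.35692.

α ≈ 1.357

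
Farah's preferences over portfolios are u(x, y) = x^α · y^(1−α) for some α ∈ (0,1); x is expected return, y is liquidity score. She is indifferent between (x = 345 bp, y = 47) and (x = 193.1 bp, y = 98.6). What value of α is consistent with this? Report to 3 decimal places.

α ≈ 0.561

Indifference: 345^α · 47^(1−α) = 193.1^α · 98.6^(1−α).
Taking logs: α·ln 345 + (1−α)·ln 47 = α·ln 193.1 + (1−α)·ln 98.6, i.e. α·0.580336 = (1−α)·0.740924.
Thus α·(1.321260) = 0.740924, so α = 0.740924/1.321260 ≈ 0.561.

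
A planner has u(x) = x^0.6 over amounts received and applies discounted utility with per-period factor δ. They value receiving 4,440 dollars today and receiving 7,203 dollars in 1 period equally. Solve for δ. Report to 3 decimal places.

Equating discounted utilities: u(4440) = δ·u(7203) ⇒ δ = u(4440)/u(7203).
With u(x) = x^0.6: δ = 4440^0.6/7203^0.6 = (4440/7203)^0.6 = 0.74803.

δ ≈ 0.748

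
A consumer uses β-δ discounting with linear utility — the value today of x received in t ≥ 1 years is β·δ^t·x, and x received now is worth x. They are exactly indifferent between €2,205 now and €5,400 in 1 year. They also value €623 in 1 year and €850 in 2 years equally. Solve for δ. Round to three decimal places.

δ ≈ 0.733

Both payoffs in the second observation are in the future, so β drops out: δ^1·623 = δ^2·850 ⇒ δ = 623/850 = 0.73294.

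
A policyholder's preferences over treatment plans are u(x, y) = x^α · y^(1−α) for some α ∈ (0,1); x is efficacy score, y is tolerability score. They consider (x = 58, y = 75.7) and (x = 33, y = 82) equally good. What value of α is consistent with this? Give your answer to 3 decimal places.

α ≈ 0.124

Indifference: 58^α · 75.7^(1−α) = 33^α · 82^(1−α).
(58/33)^α = (82/75.7)^(1−α); take logs: α·ln(58/33) = (1−α)·ln(82/75.7), i.e. α·0.563935 = (1−α)·0.079941.
With A = 0.563935 and B = 0.079941: α·A = (1−α)·B, so α = B/(A+B) = 0.079941/0.643876 ≈ 0.124.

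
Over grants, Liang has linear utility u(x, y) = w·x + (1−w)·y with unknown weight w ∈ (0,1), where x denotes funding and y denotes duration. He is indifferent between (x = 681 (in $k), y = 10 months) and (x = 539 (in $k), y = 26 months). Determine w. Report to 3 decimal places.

w = 0.101

u(681,10) = u(539,26) means w·681 + (1−w)·10 = w·539 + (1−w)·26.
Rearranging, 142·w − 16·(1−w) = 0.
Hence w = 16/(142+16) = 16/158 = 0.101.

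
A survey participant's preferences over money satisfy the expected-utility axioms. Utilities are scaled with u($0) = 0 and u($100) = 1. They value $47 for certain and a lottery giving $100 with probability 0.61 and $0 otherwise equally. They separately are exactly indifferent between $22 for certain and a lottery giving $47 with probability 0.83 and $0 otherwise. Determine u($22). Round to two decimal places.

0.51

From the first indifference, u($47) = 0.61·u($100) + 0.39·u($0) = 0.61·1 + 0.39·0 = 0.61.
Chaining: u($22) = 0.83·0.61 + 0.17·0.00 = 0.5063.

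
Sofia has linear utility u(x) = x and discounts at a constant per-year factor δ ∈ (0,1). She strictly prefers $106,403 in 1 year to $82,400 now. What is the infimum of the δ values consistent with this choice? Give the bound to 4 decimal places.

Comparing present values: 82400 < δ·106403.
So δ > 82400/106403 = 0.77441.

δ > 0.7744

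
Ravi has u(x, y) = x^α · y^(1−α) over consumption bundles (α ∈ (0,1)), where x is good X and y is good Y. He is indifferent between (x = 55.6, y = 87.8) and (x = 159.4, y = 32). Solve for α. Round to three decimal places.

α ≈ 0.489

Set the two utilities equal: 55.6^α·87.8^(1−α) = 159.4^α·32^(1−α).
(55.6/159.4)^α = (32/87.8)^(1−α); take logs: α·ln(55.6/159.4) = (1−α)·ln(32/87.8), i.e. α·-1.053234 = (1−α)·-1.009326.
Thus α·(-2.062560) = -1.009326, so α = -1.009326/-2.062560 ≈ 0.489.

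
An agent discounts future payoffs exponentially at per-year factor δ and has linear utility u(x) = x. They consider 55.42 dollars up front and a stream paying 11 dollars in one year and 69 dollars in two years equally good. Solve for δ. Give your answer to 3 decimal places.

Equating present values: 55.42 = 11δ + 69δ².
Rearranged: 69δ² + 11δ − 55.42 = 0.
By the quadratic formula (taking the positive root), δ = (−11 + √15416.92) / 138 ≈ 0.820.

δ ≈ 0.820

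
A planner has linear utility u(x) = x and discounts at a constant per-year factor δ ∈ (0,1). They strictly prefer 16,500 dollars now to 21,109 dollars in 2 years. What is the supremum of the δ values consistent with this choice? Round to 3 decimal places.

δ < 0.884

The preference means 16500 > δ^2·21109.
Hence δ^2 < 16500/21109 = 0.78166, and x ↦ x^(1/2) is increasing on (0,∞).
δ < 0.78166^(1/2) = 0.884.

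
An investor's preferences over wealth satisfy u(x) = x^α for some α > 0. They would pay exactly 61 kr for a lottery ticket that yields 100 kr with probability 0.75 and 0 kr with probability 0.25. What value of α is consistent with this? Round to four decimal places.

The lottery's expected utility is 0.75·u(100) + 0.25·u(0) = 0.75·100^α (since u(0) = 0 for α > 0).
Equating: 61^α = 0.75·100^α, i.e. 0.6100^α = 0.75.
Take logs: α = ln 0.75 / ln(61/100) ≈ 0.582003.

α ≈ 0.5820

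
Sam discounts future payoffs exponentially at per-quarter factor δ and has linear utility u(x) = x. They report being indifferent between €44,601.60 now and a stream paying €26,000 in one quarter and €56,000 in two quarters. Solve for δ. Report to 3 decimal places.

Equating present values: 44601.60 = 26000δ + 56000δ².
That is, 56000δ² + 26000δ − 44601.60 = 0, a quadratic in δ.
The positive root is δ = [−26000 + √(26000² + 4·56000·44601.60)] / (2·56000) = (−26000 + 103280.000)/112000 ≈ 0.690.

δ ≈ 0.690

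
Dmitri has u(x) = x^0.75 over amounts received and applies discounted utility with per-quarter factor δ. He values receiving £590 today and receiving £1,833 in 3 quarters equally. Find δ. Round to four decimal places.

Equating discounted utilities: u(590) = δ^3·u(1833) ⇒ δ^3 = u(590)/u(1833).
Since u(x) = x^0.75, δ^3 = (590/1833)^0.75 = 0.32188^0.75 = 0.42733.
Taking the cube root: δ = 0.42733^(1/3) ≈ 0.7532.

δ ≈ 0.7532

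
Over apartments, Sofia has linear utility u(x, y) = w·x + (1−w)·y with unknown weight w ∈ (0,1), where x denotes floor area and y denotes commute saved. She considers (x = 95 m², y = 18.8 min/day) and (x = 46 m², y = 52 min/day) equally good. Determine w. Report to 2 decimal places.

w = 0.40

u(95,18.8) = u(46,52) means w·95 + (1−w)·18.8 = w·46 + (1−w)·52.
w·(95−46) = (1−w)·(52−18.8), i.e. w·49 = (1−w)·33.2.
The marginal rate of substitution is 33.2/49, so w = 33.2/(49+33.2) = 0.40.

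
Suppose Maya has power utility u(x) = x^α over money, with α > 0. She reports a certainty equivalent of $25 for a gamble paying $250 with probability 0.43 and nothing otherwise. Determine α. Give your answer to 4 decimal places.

EU(lottery) = 0.43·250^α + 0.57·0 = 0.43·250^α.
Setting u(25) equal to that: 25^α = 0.43·250^α ⇒ (25/250)^α = 0.43.
α = ln(0.43) / ln(25/250) = -0.8439701/-2.3025851 ≈ 0.3665.

α ≈ 0.3665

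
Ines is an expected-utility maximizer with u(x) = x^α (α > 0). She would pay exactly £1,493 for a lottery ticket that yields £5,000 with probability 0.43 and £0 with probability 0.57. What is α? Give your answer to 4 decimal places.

α ≈ 0.6983

Since u(0) = 0, the lottery's EU is 0.43·5000^α.
Equating: 1493^α = 0.43·5000^α, i.e. 0.2986^α = 0.43.
α = ln(0.43) / ln(1493/5000) = -0.8439701/-1.2086504 ≈ 0.6983.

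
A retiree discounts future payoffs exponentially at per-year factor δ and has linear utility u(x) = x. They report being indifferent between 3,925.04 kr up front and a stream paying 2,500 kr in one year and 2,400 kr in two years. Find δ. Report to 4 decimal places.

Present value of the stream is 2500·δ + 2400·δ². Indifference gives 2500δ + 2400δ² = 3925.04.
That is, 2400δ² + 2500δ − 3925.04 = 0, a quadratic in δ.
The positive root is δ = [−2500 + √(2500² + 4·2400·3925.04)] / (2·2400) = (−2500 + 6628.000)/4800 ≈ 0.8600.

δ ≈ 0.8600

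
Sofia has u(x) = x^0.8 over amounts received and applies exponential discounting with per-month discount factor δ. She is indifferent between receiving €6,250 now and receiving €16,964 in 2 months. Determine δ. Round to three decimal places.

The payoff in 2 months is discounted by δ^2, so u(6250) = δ^2·u(16964) and δ^2 = u(6250)/u(16964).
Since u(x) = x^0.8, δ^2 = (6250/16964)^0.8 = 0.36843^0.8 = 0.44986.
Taking the square root: δ = 0.44986^(1/2) ≈ 0.671.

δ ≈ 0.671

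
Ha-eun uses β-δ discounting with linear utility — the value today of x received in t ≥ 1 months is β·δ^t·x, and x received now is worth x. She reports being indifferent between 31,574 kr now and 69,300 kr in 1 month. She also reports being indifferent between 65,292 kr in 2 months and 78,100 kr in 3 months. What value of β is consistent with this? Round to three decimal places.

The second indifference involves only future payoffs, so β cancels: β·δ^2·65292 = β·δ^3·78100, giving δ = 65292/78100 = 0.83601.
Now use the now-vs-future pair: 31574 = β·δ·69300 gives β = 31574/(0.83601·69300) ≈ 0.545.

β ≈ 0.545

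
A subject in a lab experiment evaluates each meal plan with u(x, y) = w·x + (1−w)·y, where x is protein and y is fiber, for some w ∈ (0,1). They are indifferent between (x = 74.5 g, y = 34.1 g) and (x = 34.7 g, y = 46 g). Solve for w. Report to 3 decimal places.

Equating utilities: w·74.5 + (1−w)·34.1 = w·34.7 + (1−w)·46.
Collecting terms: w·39.8 = (1−w)·11.9.
Hence w = 11.9/(39.8+11.9) = 11.9/51.7 = 0.230.

w = 0.230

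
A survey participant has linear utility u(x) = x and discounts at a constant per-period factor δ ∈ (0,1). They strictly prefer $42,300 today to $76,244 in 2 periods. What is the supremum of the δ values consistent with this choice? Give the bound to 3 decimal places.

δ < 0.745

The preference means 42300 > δ^2·76244.
Hence δ^2 < 42300/76244 = 0.55480, and x ↦ x^(1/2) is increasing on (0,∞).
δ < (42300/76244)^(1/2) ≈ 0.745.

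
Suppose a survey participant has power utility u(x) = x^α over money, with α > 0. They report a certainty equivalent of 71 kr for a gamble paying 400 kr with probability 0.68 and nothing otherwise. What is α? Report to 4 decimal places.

EU(lottery) = 0.68·400^α + 0.32·0 = 0.68·400^α.
Indifference: 71^α = 0.68·400^α, so (71/400)^α = 0.68.
α = ln(0.68) / ln(71/400) = -0.3856625/-1.7287847 ≈ 0.2231.

α ≈ 0.2231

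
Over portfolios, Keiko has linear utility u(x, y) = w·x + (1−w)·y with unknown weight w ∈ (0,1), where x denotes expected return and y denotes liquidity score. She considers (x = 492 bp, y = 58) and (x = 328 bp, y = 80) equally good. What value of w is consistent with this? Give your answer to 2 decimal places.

w = 0.12

u(492,58) = u(328,80) means w·492 + (1−w)·58 = w·328 + (1−w)·80.
Rearranging, 164·w − 22·(1−w) = 0.
So w/(1−w) = 22/164 = 0.1341, giving w = 22/(164+22) = 0.12.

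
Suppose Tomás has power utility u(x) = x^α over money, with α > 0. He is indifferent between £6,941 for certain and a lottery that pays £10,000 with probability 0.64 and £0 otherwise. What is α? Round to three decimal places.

α ≈ 1.222

The lottery's expected utility is 0.64·u(10000) + 0.36·u(0) = 0.64·10000^α (since u(0) = 0 for α > 0).
Indifference: 6941^α = 0.64·10000^α, so (6941/10000)^α = 0.64.
Take logs: α = ln 0.64 / ln(6941/10000) ≈ 1.22224.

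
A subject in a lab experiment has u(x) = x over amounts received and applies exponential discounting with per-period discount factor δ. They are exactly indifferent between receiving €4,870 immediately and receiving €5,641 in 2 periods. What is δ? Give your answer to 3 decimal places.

δ ≈ 0.929

The payoff in 2 periods is discounted by δ^2, so u(4870) = δ^2·u(5641) and δ^2 = u(4870)/u(5641).
With u(x) = x: δ^2 = 4870/5641 = 0.86332.
So δ = 0.86332^(1/2) ≈ 0.929.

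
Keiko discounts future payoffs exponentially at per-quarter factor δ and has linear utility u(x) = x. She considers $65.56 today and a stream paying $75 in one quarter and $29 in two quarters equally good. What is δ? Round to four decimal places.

Equating present values: 65.56 = 75δ + 29δ².
That is, 29δ² + 75δ − 65.56 = 0, a quadratic in δ.
By the quadratic formula (taking the positive root), δ = (−75 + √13229.96) / 58 ≈ 0.6900.

δ ≈ 0.6900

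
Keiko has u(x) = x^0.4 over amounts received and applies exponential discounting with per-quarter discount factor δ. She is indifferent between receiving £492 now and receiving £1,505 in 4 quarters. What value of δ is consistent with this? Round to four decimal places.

δ ≈ 0.8942

Equating discounted utilities: u(492) = δ^4·u(1505) ⇒ δ^4 = u(492)/u(1505).
Since u(x) = x^0.4, δ^4 = (492/1505)^0.4 = 0.32691^0.4 = 0.63940.
Hence δ = (0.63940)^(1/4) = 0.894217.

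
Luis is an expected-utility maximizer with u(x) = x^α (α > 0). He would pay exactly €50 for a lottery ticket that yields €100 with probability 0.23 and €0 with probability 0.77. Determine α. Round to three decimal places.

EU(lottery) = 0.23·100^α + 0.77·0 = 0.23·100^α.
Setting u(50) equal to that: 50^α = 0.23·100^α ⇒ (50/100)^α = 0.23.
Taking logs: α·ln(50/100) = ln(0.23), so α = -1.469676 / -0.693147 ≈ 2.120.

α ≈ 2.120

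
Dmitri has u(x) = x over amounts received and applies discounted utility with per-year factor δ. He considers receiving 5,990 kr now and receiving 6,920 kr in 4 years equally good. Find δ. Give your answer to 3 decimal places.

Equating discounted utilities: u(5990) = δ^4·u(6920) ⇒ δ^4 = u(5990)/u(6920).
With u(x) = x: δ^4 = 5990/6920 = 0.86561.
Taking the 4th root: δ = 0.86561^(1/4) ≈ 0.965.

δ ≈ 0.965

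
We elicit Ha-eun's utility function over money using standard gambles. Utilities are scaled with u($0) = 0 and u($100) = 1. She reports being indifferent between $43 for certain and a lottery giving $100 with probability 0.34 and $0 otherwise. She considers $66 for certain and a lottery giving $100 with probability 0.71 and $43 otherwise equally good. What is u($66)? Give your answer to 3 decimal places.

The first gamble pins u($43): it must equal 0.34·1 + 0.66·0 = 0.34.
Chaining: u($66) = 0.71·1.00 + 0.29·0.34 = 0.8086.

0.809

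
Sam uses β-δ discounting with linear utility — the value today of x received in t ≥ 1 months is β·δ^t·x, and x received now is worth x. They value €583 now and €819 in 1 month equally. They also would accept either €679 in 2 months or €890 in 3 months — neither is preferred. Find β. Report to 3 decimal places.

From the later pair, β·δ^2·679 = β·δ^3·890; dividing through, δ = 679/890 = 0.76292.
The first indifference: 583 = β·δ·819, so β = 583/(δ·819) = 583/(0.76292·819) ≈ 0.933.

β ≈ 0.933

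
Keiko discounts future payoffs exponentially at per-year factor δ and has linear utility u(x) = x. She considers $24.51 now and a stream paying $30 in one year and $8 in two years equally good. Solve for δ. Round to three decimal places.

Equating present values: 24.51 = 30δ + 8δ².
That is, 8δ² + 30δ − 24.51 = 0, a quadratic in δ.
δ = (−30 + √(30² + 4·8·24.51)) / (2·8) = (−30 + √1684.32) / 16 ≈ 0.690.

δ ≈ 0.690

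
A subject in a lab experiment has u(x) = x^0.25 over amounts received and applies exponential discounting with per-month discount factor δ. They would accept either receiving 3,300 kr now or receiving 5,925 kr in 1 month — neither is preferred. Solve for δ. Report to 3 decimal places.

δ ≈ 0.864

Equating discounted utilities: u(3300) = δ·u(5925) ⇒ δ = u(3300)/u(5925).
Since u(x) = x^0.25, δ = (3300/5925)^0.25 = 0.55696^0.25 = 0.86389.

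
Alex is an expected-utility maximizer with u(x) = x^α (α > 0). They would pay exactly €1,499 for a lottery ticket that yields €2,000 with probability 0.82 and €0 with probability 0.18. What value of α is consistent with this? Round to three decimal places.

α ≈ 0.688

The lottery's expected utility is 0.82·u(2000) + 0.18·u(0) = 0.82·2000^α (since u(0) = 0 for α > 0).
Setting u(1499) equal to that: 1499^α = 0.82·2000^α ⇒ (1499/2000)^α = 0.82.
Taking logs: α·ln(1499/2000) = ln(0.82), so α = -0.198451 / -0.288349 ≈ 0.688.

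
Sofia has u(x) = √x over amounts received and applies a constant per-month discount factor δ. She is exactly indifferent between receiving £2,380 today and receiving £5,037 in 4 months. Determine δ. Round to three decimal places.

δ ≈ 0.911

Indifference means u(2380) = δ^4 · u(5037), so δ^4 = u(2380)/u(5037).
With u(x) = √x: δ^4 = √2380/√5037 = √(2380/5037) = 0.68739.
Hence δ = (0.68739)^(1/4) = 0.91054.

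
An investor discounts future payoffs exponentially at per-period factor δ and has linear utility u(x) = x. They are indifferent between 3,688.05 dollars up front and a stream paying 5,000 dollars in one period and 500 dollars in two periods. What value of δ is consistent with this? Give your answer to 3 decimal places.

δ ≈ 0.690

Present value of the stream is 5000·δ + 500·δ². Indifference gives 5000δ + 500δ² = 3688.05.
Rearranged: 500δ² + 5000δ − 3688.05 = 0.
The positive root is δ = [−5000 + √(5000² + 4·500·3688.05)] / (2·500) = (−5000 + 5690.000)/1000 ≈ 0.690.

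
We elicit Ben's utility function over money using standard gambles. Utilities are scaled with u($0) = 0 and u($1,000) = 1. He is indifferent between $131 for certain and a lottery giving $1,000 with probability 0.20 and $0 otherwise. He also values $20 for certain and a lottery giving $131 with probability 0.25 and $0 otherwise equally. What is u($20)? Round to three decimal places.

The first gamble pins u($131): it must equal 0.20·1 + 0.80·0 = 0.20.
Chaining: u($20) = 0.25·0.20 + 0.75·0.00 = 0.0500.

0.050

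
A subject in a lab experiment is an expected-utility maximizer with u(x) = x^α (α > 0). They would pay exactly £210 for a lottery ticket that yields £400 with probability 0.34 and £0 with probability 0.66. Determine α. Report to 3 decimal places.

EU(lottery) = 0.34·400^α + 0.66·0 = 0.34·400^α.
Indifference: 210^α = 0.34·400^α, so (210/400)^α = 0.34.
Taking logs: α·ln(210/400) = ln(0.34), so α = -1.078810 / -0.644357 ≈ 1.674.

α ≈ 1.674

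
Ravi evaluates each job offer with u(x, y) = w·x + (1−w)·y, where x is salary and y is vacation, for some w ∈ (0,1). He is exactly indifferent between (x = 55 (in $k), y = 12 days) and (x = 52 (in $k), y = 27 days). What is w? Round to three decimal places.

u(55,12) = u(52,27) means w·55 + (1−w)·12 = w·52 + (1−w)·27.
Rearranging, 3·w − 15·(1−w) = 0.
Hence w = 15/(3+15) = 15/18 = 0.833.

w = 0.833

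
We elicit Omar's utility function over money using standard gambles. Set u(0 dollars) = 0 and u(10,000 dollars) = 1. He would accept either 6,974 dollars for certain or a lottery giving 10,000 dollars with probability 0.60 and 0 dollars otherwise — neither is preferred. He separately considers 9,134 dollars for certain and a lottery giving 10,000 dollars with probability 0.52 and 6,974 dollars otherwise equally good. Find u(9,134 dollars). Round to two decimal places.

First, u(6,974 dollars) = 0.60·u(10,000 dollars) + 0.40·u(0 dollars) = 0.60.
The second indifference gives u(9,134 dollars) = 0.52·u(10,000 dollars) + 0.48·u(6,974 dollars) = 0.52·1.00 + 0.48·0.60 = 0.8080.

0.81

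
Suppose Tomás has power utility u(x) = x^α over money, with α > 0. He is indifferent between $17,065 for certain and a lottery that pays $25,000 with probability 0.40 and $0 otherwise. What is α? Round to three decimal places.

α ≈ 2.400

Since u(0) = 0, the lottery's EU is 0.40·25000^α.
Equating: 17065^α = 0.40·25000^α, i.e. 0.6826^α = 0.40.
Take logs: α = ln 0.40 / ln(17065/25000) ≈ 2.39963.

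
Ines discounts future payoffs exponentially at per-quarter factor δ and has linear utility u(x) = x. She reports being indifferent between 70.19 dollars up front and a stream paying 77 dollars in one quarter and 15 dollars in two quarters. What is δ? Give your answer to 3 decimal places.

δ ≈ 0.790

Present value of the stream is 77·δ + 15·δ². Indifference gives 77δ + 15δ² = 70.19.
That is, 15δ² + 77δ − 70.19 = 0, a quadratic in δ.
δ = (−77 + √(77² + 4·15·70.19)) / (2·15) = (−77 + √10140.40) / 30 ≈ 0.790.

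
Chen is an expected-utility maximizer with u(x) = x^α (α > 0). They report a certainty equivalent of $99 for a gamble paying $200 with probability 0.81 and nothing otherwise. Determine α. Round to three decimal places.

The lottery's expected utility is 0.81·u(200) + 0.19·u(0) = 0.81·200^α (since u(0) = 0 for α > 0).
Equating: 99^α = 0.81·200^α, i.e. 0.4950^α = 0.81.
α = ln(0.81) / ln(99/200) = -0.210721/-0.703198 ≈ 0.300.

α ≈ 0.300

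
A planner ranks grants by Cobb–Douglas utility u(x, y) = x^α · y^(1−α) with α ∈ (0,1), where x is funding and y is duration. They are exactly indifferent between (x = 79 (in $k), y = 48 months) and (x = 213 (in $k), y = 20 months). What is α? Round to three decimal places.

Indifference: 79^α · 48^(1−α) = 213^α · 20^(1−α).
Taking logs: α·ln 79 + (1−α)·ln 48 = α·ln 213 + (1−α)·ln 20, i.e. α·-0.991844 = (1−α)·-0.875469.
With A = -0.991844 and B = -0.875469: α·A = (1−α)·B, so α = B/(A+B) = -0.875469/-1.867313 ≈ 0.469.

α ≈ 0.469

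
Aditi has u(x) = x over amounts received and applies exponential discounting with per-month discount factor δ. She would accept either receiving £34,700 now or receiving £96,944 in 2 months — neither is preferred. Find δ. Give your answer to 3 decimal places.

The payoff in 2 months is discounted by δ^2, so u(34700) = δ^2·u(96944) and δ^2 = u(34700)/u(96944).
With u(x) = x: δ^2 = 34700/96944 = 0.35794.
Taking the square root: δ = 0.35794^(1/2) ≈ 0.598.

δ ≈ 0.598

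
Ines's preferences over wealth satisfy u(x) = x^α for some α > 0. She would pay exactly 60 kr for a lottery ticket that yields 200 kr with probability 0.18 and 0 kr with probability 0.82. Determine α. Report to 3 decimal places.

α ≈ 1.424

The lottery's expected utility is 0.18·u(200) + 0.82·u(0) = 0.18·200^α (since u(0) = 0 for α > 0).
Equating: 60^α = 0.18·200^α, i.e. 0.3000^α = 0.18.
Taking logs: α·ln(60/200) = ln(0.18), so α = -1.714798 / -1.203973 ≈ 1.424.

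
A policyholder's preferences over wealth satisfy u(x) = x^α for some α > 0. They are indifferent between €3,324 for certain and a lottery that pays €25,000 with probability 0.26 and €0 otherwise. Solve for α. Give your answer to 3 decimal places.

Since u(0) = 0, the lottery's EU is 0.26·25000^α.
Setting u(3324) equal to that: 3324^α = 0.26·25000^α ⇒ (3324/25000)^α = 0.26.
Taking logs: α·ln(3324/25000) = ln(0.26), so α = -1.347074 / -2.017707 ≈ 0.668.

α ≈ 0.668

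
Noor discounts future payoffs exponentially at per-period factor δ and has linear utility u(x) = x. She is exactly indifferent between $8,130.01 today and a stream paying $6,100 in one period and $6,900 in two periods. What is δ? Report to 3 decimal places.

Present value of the stream is 6100·δ + 6900·δ². Indifference gives 6100δ + 6900δ² = 8130.01.
So 6900δ² + 6100δ − 8130.01 = 0.
By the quadratic formula (taking the positive root), δ = (−6100 + √261598276.00) / 13800 ≈ 0.730.

δ ≈ 0.730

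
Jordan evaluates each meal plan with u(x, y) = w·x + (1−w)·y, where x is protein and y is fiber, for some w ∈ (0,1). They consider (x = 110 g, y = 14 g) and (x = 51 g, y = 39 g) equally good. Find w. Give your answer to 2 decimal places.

Equating utilities: w·110 + (1−w)·14 = w·51 + (1−w)·39.
Rearranging, 59·w − 25·(1−w) = 0.
The marginal rate of substitution is 25/59, so w = 25/(59+25) = 0.30.

w = 0.30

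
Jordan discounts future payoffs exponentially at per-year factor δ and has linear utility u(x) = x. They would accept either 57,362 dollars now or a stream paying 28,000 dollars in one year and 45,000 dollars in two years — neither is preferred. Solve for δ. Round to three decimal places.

δ ≈ 0.860

The stream is worth 28000δ + 45000δ² today, so 28000δ + 45000δ² = 57362.
Rearranged: 45000δ² + 28000δ − 57362 = 0.
δ = (−28000 + √(28000² + 4·45000·57362)) / (2·45000) = (−28000 + √11109160000.00) / 90000 ≈ 0.860.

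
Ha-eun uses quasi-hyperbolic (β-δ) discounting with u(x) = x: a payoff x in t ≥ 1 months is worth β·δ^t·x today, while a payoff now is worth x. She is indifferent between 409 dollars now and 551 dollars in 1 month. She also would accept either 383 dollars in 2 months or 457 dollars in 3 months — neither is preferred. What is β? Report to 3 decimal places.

β ≈ 0.886

Both payoffs in the second observation are in the future, so β drops out: δ^2·383 = δ^3·457 ⇒ δ = 383/457 = 0.83807.
Now use the now-vs-future pair: 409 = β·δ·551 gives β = 409/(0.83807·551) ≈ 0.886.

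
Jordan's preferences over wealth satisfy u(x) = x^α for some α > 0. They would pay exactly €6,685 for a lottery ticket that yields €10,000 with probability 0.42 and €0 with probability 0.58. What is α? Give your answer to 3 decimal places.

EU(lottery) = 0.42·10000^α + 0.58·0 = 0.42·10000^α.
Equating: 6685^α = 0.42·10000^α, i.e. 0.6685^α = 0.42.
α = ln(0.42) / ln(6685/10000) = -0.867501/-0.402719 ≈ 2.154.

α ≈ 2.154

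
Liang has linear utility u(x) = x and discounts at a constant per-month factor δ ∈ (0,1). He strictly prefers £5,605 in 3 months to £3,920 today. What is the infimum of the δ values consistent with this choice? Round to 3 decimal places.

δ > 0.888

Comparing present values: 3920 < δ^3·5605.
Hence δ^3 > 3920/5605 = 0.69938, and x ↦ x^(1/3) is increasing on (0,∞).
δ > (3920/5605)^(1/3) ≈ 0.888.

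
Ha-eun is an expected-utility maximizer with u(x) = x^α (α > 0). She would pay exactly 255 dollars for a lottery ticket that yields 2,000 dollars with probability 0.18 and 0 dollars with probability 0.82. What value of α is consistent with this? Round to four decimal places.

α ≈ 0.8326

The lottery's expected utility is 0.18·u(2000) + 0.82·u(0) = 0.18·2000^α (since u(0) = 0 for α > 0).
Setting u(255) equal to that: 255^α = 0.18·2000^α ⇒ (255/2000)^α = 0.18.
Taking logs: α·ln(255/2000) = ln(0.18), so α = -1.7147984 / -2.0596389 ≈ 0.8326.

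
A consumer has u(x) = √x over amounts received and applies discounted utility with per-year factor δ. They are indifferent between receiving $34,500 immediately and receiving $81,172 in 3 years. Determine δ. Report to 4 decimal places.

δ ≈ 0.8671

The payoff in 3 years is discounted by δ^3, so u(34500) = δ^3·u(81172) and δ^3 = u(34500)/u(81172).
Since u(x) = √x, δ^3 = √(34500/81172) = 0.65194.
Taking the cube root: δ = 0.65194^(1/3) ≈ 0.8671.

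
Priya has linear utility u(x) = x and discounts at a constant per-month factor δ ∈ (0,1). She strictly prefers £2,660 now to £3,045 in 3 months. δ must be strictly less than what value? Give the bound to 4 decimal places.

δ < 0.9559

Under u(x) = x this choice says 2660 > δ^3·3045.
Dividing by 3045: δ^3 < 0.87356. Both sides are positive, so the cube root keeps the direction.
δ < (2660/3045)^(1/3) ≈ 0.9559.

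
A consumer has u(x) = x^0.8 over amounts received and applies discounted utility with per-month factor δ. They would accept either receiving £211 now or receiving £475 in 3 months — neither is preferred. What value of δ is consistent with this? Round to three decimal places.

δ ≈ 0.805

Equating discounted utilities: u(211) = δ^3·u(475) ⇒ δ^3 = u(211)/u(475).
With u(x) = x^0.8: δ^3 = 211^0.8/475^0.8 = (211/475)^0.8 = 0.52248.
Taking the cube root: δ = 0.52248^(1/3) ≈ 0.805.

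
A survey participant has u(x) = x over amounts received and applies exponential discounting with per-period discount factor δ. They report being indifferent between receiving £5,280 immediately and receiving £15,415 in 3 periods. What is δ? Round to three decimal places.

The payoff in 3 periods is discounted by δ^3, so u(5280) = δ^3·u(15415) and δ^3 = u(5280)/u(15415).
With u(x) = x: δ^3 = 5280/15415 = 0.34252.
Taking the cube root: δ = 0.34252^(1/3) ≈ 0.700.

δ ≈ 0.700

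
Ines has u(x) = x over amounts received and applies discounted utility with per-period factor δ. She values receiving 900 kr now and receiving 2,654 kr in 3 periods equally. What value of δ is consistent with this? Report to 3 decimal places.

δ ≈ 0.697

Indifference means u(900) = δ^3 · u(2654), so δ^3 = u(900)/u(2654).
With u(x) = x: δ^3 = 900/2654 = 0.33911.
Hence δ = (0.33911)^(1/3) = 0.69734.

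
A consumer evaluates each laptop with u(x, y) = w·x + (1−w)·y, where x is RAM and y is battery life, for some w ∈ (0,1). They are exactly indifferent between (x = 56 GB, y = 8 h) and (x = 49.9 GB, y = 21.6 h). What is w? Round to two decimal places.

Indifference: w·56 + (1−w)·8 = w·49.9 + (1−w)·21.6.
Collecting terms: w·6.1 = (1−w)·13.6.
Hence w = 13.6/(6.1+13.6) = 13.6/19.7 = 0.69.

w = 0.69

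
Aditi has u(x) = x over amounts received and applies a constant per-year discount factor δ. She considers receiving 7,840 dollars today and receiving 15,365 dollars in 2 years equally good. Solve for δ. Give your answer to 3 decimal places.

δ ≈ 0.714

The payoff in 2 years is discounted by δ^2, so u(7840) = δ^2·u(15365) and δ^2 = u(7840)/u(15365).
With u(x) = x: δ^2 = 7840/15365 = 0.51025.
Hence δ = (0.51025)^(1/2) = 0.71432.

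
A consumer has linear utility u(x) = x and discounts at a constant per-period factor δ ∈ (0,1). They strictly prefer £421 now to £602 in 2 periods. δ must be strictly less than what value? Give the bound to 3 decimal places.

δ < 0.836

Under u(x) = x this choice says 421 > δ^2·602.
Hence δ^2 < 421/602 = 0.69934, and x ↦ x^(1/2) is increasing on (0,∞).
δ < 0.69934^(1/2) = 0.836.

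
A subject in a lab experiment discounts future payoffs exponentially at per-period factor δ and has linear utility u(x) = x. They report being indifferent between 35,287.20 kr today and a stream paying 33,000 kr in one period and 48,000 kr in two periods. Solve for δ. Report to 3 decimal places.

Present value of the stream is 33000·δ + 48000·δ². Indifference gives 33000δ + 48000δ² = 35287.20.
So 48000δ² + 33000δ − 35287.20 = 0.
By the quadratic formula (taking the positive root), δ = (−33000 + √7864142400.00) / 96000 ≈ 0.580.

δ ≈ 0.580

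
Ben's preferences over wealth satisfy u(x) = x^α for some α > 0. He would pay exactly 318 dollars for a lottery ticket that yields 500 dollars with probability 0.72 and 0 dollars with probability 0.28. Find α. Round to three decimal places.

Since u(0) = 0, the lottery's EU is 0.72·500^α.
Setting u(318) equal to that: 318^α = 0.72·500^α ⇒ (318/500)^α = 0.72.
Taking logs: α·ln(318/500) = ln(0.72), so α = -0.328504 / -0.452557 ≈ 0.726.

α ≈ 0.726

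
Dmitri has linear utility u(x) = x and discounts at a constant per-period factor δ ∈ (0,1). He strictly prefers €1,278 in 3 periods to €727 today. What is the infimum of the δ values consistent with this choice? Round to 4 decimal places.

δ > 0.8286

Comparing present values: 727 < δ^3·1278.
Hence δ^3 > 727/1278 = 0.56886, and x ↦ x^(1/3) is increasing on (0,∞).
δ > (727/1278)^(1/3) ≈ 0.8286.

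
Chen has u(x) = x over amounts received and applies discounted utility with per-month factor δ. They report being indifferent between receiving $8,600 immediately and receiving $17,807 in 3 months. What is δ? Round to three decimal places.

Equating discounted utilities: u(8600) = δ^3·u(17807) ⇒ δ^3 = u(8600)/u(17807).
With u(x) = x: δ^3 = 8600/17807 = 0.48296.
Hence δ = (0.48296)^(1/3) = 0.78458.

δ ≈ 0.785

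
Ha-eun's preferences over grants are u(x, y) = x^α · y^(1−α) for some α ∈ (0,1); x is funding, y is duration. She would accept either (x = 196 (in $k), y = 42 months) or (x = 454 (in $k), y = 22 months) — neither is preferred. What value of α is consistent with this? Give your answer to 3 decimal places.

α ≈ 0.435

The Cobb–Douglas utilities coincide, so 196^α·42^(1−α) = 454^α·22^(1−α).
(196/454)^α = (22/42)^(1−α); take logs: α·ln(196/454) = (1−α)·ln(22/42), i.e. α·-0.839983 = (1−α)·-0.646627.
So α/(1−α) = (-0.646627)/(-0.839983) = 0.769810, and α = 0.769810/1.769810 ≈ 0.435.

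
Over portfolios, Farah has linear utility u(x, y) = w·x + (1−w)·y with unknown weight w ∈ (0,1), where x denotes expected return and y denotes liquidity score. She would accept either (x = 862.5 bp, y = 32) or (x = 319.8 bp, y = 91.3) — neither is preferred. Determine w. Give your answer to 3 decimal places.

u(862.5,32) = u(319.8,91.3) means w·862.5 + (1−w)·32 = w·319.8 + (1−w)·91.3.
Rearranging, 542.7·w − 59.3·(1−w) = 0.
The marginal rate of substitution is 59.3/542.7, so w = 59.3/(542.7+59.3) = 0.099.

w = 0.099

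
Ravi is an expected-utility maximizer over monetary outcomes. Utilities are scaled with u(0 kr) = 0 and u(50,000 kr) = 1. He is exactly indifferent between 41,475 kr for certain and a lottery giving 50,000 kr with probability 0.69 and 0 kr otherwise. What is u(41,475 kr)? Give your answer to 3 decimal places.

By the standard-gamble method, u(41,475 kr) is just the indifference probability on the best outcome: 0.69.

0.690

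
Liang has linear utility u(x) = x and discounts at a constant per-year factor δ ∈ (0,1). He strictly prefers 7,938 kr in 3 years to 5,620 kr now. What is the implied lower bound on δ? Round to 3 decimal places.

δ > 0.891

Comparing present values: 5620 < δ^3·7938.
Hence δ^3 > 5620/7938 = 0.70799, and x ↦ x^(1/3) is increasing on (0,∞).
δ > 0.70799^(1/3) = 0.891.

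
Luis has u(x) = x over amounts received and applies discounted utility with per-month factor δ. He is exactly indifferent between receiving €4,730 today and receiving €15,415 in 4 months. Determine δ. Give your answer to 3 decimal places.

δ ≈ 0.744

The payoff in 4 months is discounted by δ^4, so u(4730) = δ^4·u(15415) and δ^4 = u(4730)/u(15415).
With u(x) = x: δ^4 = 4730/15415 = 0.30684.
Taking the 4th root: δ = 0.30684^(1/4) ≈ 0.744.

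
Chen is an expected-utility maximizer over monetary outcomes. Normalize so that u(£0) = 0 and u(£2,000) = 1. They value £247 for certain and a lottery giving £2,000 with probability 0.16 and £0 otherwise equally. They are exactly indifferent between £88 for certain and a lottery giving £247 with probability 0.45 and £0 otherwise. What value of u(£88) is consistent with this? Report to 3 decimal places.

0.072

From the first indifference, u(£247) = 0.16·u(£2,000) + 0.84·u(£0) = 0.16·1 + 0.84·0 = 0.16.
The second indifference gives u(£88) = 0.45·u(£247) + 0.55·u(£0) = 0.45·0.16 + 0.55·0.00 = 0.0720.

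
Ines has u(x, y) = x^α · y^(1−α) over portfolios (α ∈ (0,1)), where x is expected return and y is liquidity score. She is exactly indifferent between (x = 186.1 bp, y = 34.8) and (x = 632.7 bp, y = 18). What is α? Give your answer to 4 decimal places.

α ≈ 0.3501

Indifference: 186.1^α · 34.8^(1−α) = 632.7^α · 18^(1−α).
Rearrange to (186.1/632.7)^α = (18/34.8)^(1−α) and take logs: α·-1.2237122 = (1−α)·-0.6592456.
Thus α·(-1.8829578) = -0.6592456, so α = -0.6592456/-1.8829578 ≈ 0.3501.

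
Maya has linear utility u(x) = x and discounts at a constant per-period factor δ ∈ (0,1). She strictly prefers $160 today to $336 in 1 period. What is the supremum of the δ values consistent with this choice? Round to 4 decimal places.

Under u(x) = x this choice says 160 > δ·336.
Dividing through by 336 gives δ < 0.47619.

δ < 0.4762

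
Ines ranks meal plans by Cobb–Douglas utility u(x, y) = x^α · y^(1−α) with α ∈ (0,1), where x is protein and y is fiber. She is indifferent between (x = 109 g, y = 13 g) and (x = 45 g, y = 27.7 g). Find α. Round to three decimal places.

Set the two utilities equal: 109^α·13^(1−α) = 45^α·27.7^(1−α).
Taking logs: α·ln 109 + (1−α)·ln 13 = α·ln 45 + (1−α)·ln 27.7, i.e. α·0.884685 = (1−α)·0.756483.
Thus α·(1.641168) = 0.756483, so α = 0.756483/1.641168 ≈ 0.461.

α ≈ 0.461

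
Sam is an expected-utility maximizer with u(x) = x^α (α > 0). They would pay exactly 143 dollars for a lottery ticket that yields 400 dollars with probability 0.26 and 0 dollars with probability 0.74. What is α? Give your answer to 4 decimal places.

α ≈ 1.3096

Since u(0) = 0, the lottery's EU is 0.26·400^α.
Indifference: 143^α = 0.26·400^α, so (143/400)^α = 0.26.
α = ln(0.26) / ln(143/400) = -1.3470736/-1.0286199 ≈ 1.3096.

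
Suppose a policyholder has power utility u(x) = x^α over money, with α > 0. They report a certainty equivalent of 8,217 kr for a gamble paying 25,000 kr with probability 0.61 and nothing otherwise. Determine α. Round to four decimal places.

α ≈ 0.4442

The lottery's expected utility is 0.61·u(25000) + 0.39·u(0) = 0.61·25000^α (since u(0) = 0 for α > 0).
Setting u(8217) equal to that: 8217^α = 0.61·25000^α ⇒ (8217/25000)^α = 0.61.
Taking logs: α·ln(8217/25000) = ln(0.61), so α = -0.4942963 / -1.1126706 ≈ 0.4442.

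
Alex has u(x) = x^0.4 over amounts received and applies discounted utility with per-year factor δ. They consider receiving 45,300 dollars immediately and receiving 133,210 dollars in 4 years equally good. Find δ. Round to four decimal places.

Equating discounted utilities: u(45300) = δ^4·u(133210) ⇒ δ^4 = u(45300)/u(133210).
With u(x) = x^0.4: δ^4 = 45300^0.4/133210^0.4 = (45300/133210)^0.4 = 0.64957.
Taking the 4th root: δ = 0.64957^(1/4) ≈ 0.8978.

δ ≈ 0.8978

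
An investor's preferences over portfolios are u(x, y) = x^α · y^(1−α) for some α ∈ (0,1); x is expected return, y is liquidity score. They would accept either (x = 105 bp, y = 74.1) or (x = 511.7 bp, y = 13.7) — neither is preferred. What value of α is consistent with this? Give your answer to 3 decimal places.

Indifference: 105^α · 74.1^(1−α) = 511.7^α · 13.7^(1−α).
Taking logs: α·ln 105 + (1−α)·ln 74.1 = α·ln 511.7 + (1−α)·ln 13.7, i.e. α·-1.583778 = (1−α)·-1.688020.
So α/(1−α) = (-1.688020)/(-1.583778) = 1.065819, and α = 1.065819/2.065819 ≈ 0.516.

α ≈ 0.516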